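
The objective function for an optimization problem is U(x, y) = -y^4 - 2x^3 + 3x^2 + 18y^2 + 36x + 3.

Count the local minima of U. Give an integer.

1

U separates as a function of x plus a function of y, so ∇U=0 decouples.
∂U/∂x = -6(x - 3)(x + 2) = 0 at x ∈ {-2, 3}; ∂U/∂y = -4y(y - 3)(y + 3) = 0 at y ∈ {-3, 0, 3}.
The Hessian is diagonal: diag(U_xx, U_yy). Second derivatives: U_xx(-2)=30, U_xx(3)=-30; U_yy(-3)=-72, U_yy(0)=36, U_yy(3)=-72.
Local minima occur where both diagonal entries positive: (-2, 0). Count: 1.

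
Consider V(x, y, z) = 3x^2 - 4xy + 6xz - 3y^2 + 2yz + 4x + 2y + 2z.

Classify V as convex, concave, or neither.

neither

V is quadratic, so its Hessian is the constant matrix H = [[6, -4, 6], [-4, -6, 2], [6, 2, 0]].
Leading principal minors: 6, -52, 96.
Neither pattern holds ⇒ H is indefinite ⇒ neither convex nor concave.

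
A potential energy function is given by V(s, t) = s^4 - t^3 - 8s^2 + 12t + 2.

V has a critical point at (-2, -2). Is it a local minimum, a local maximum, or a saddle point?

The mixed partial ∂²V/∂s∂t is 0, so the Hessian at any point is diag(V_ss, V_tt) = diag(4(3s^2 - 4), -6t).
At (-2, -2): H = diag(32, 12).
Both eigenvalues are positive, so H is positive definite: a local minimum.

local minimum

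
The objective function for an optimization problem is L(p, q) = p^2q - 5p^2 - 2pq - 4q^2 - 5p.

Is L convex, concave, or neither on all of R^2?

The term p^2q is cubic, so the Hessian is not constant.
∂²L/∂p² = 2q - 10, which takes both signs as q varies (negative for sufficiently negative q). A diagonal entry of the Hessian changing sign means the Hessian is neither positive- nor negative-semidefinite on all of R^2.

neither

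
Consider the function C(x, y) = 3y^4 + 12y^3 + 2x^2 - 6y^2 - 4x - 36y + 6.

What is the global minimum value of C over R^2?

-23

C(x,y) separates as P(x) + Q(y) + 6, so its minimum is min P + min Q + 6.
P'(x) = 4x - 4 vanishes at x ∈ {1}; Q'(y) = 12(y - 1)(y + 1)(y + 3) vanishes at y ∈ {-3, -1, 1}.
Local minima of P (where P''>0): P(1)=-2. Local minima of Q: Q(-3)=-27, Q(1)=-27.
So the global minimum of C is P(1) + Q(-3) + 6 = -2 − 27 + 6 = -23, attained at (1, -3).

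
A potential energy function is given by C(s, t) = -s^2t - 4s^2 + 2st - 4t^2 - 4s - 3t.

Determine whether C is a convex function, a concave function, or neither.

neither

The term -s^2t is cubic, so the Hessian is not constant.
∂²C/∂s² = -2t - 8, which takes both signs as t varies (negative for sufficiently large t). A diagonal entry of the Hessian changing sign means the Hessian is neither positive- nor negative-semidefinite on all of R^2.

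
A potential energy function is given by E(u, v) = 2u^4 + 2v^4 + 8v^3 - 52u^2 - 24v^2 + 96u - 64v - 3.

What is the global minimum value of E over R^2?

E(u,v) separates as P(u) + Q(v) − 3, so its minimum is min P + min Q − 3.
P'(u) = 8(u - 3)(u - 1)(u + 4) vanishes at u ∈ {-4, 1, 3}; Q'(v) = 8(v - 2)(v + 1)(v + 4) vanishes at v ∈ {-4, -1, 2}.
Local minima of P (where P''>0): P(-4)=-704, P(3)=-18. Local minima of Q: Q(-4)=-128, Q(2)=-128.
So the global minimum of E is P(-4) + Q(-4) − 3 = -704 − 128 − 3 = -835, attained at (-4, -4).

-835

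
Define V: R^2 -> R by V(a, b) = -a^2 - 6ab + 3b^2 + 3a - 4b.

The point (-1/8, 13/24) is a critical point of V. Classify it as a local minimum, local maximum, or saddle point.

saddle point

The Hessian of V is constant: H = [[-2, -6], [-6, 6]].
det(H) = (-2)·6 − (-6)² = -48.
Since det(H) < 0, H is indefinite and the critical point is a saddle point.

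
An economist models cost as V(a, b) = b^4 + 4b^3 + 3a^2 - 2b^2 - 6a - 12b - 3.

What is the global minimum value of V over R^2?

V(a,b) separates as P(a) + Q(b) − 3, so its minimum is min P + min Q − 3.
P'(a) = 6a - 6 vanishes at a ∈ {1}; Q'(b) = 4(b - 1)(b + 1)(b + 3) vanishes at b ∈ {-3, -1, 1}.
Local minima of P (where P''>0): P(1)=-3. Local minima of Q: Q(-3)=-9, Q(1)=-9.
So the global minimum of V is P(1) + Q(-3) − 3 = -3 − 9 − 3 = -15, attained at (1, -3).

-15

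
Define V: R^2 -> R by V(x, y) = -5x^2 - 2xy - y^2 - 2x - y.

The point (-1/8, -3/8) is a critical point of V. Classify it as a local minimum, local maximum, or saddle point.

The Hessian of V is constant: H = [[-10, -2], [-2, -2]].
det(H) = (-10)·(-2) − (-2)² = 16.
det(H) > 0 and tr(H) = -12 < 0, so H is negative definite and the point is a local maximum.

local maximum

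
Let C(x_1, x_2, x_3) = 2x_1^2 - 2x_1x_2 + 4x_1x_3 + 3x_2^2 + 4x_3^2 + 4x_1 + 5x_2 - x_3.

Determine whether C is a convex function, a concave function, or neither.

convex

C is quadratic, so its Hessian is the constant matrix H = [[4, -2, 4], [-2, 6, 0], [4, 0, 8]].
Leading principal minors: 4, 20, 64.
All positive ⇒ H ≻ 0 ⇒ convex.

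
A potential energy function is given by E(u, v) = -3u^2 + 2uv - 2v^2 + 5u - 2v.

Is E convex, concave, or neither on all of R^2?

concave

E is quadratic, so its Hessian is the constant matrix H = [[-6, 2], [2, -4]].
det(H) = 20, tr(H) = -10.
det(H) > 0 and tr(H) < 0, so H is negative definite everywhere: concave.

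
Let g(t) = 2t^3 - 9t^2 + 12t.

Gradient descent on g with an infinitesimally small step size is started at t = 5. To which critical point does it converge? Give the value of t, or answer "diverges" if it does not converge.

g'(t) = 6(t - 2)(t - 1), so g'(5) = 72.
Gradient descent moves in the -g' direction, i.e. t is decreasing.
The nearest critical point in that direction is t = 2, where g'' = 6 > 0 (a local minimum). The iterate converges there.

2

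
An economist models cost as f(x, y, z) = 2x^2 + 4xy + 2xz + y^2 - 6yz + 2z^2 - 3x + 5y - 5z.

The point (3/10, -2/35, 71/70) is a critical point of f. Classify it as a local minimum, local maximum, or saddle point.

The Hessian is constant: H = [[4, 4, 2], [4, 2, -6], [2, -6, 4]].
Leading principal minors: Δ₁ = 4, Δ₂ = -8, Δ₃ = -280.
The minors fit neither the all-positive nor the alternating-sign pattern, so H is indefinite: a saddle point.

saddle point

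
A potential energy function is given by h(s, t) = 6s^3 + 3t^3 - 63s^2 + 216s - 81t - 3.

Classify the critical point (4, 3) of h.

The mixed partial ∂²h/∂s∂t is 0, so the Hessian at any point is diag(h_ss, h_tt) = diag(18(2s - 7), 18t).
At (4, 3): H = diag(18, 54).
Both eigenvalues are positive, so H is positive definite: a local minimum.

local minimum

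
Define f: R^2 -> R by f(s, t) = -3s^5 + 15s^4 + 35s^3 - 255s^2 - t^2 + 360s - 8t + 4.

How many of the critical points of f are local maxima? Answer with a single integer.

2

f separates as a function of s plus a function of t, so ∇f=0 decouples.
∂f/∂s = -15(s - 4)(s - 2)(s - 1)(s + 3) = 0 at s ∈ {-3, 1, 2, 4}; ∂f/∂t = -2(t + 4) = 0 at t ∈ {-4}.
The Hessian is diagonal: diag(f_ss, f_tt). Second derivatives: f_ss(-3)=2100, f_ss(1)=-180, f_ss(2)=150, f_ss(4)=-630; f_tt(-4)=-2.
Local maxima occur where both diagonal entries negative: (1, -4), (4, -4). Count: 2.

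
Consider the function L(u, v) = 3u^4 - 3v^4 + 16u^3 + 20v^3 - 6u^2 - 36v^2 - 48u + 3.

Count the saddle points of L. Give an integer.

5

L separates as a function of u plus a function of v, so ∇L=0 decouples.
∂L/∂u = 12(u - 1)(u + 1)(u + 4) = 0 at u ∈ {-4, -1, 1}; ∂L/∂v = -12v(v - 3)(v - 2) = 0 at v ∈ {0, 2, 3}.
The Hessian is diagonal: diag(L_uu, L_vv). Second derivatives: L_uu(-4)=180, L_uu(-1)=-72, L_uu(1)=120; L_vv(0)=-72, L_vv(2)=24, L_vv(3)=-36.
Saddle points occur where the two diagonal entries have opposite signs: (-4, 0), (-4, 3), (-1, 2), (1, 0), (1, 3). Count: 5.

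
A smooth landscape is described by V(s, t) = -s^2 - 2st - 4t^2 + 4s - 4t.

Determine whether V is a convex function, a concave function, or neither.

V is quadratic, so its Hessian is the constant matrix H = [[-2, -2], [-2, -8]].
det(H) = 12, tr(H) = -10.
det(H) > 0 and tr(H) < 0, so H is negative definite everywhere: concave.

concave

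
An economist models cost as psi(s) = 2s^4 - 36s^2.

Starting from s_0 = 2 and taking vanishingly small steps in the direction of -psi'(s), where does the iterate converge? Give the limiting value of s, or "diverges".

psi'(s) = 8s(s - 3)(s + 3), so psi'(2) = -80.
Gradient descent moves in the -psi' direction, i.e. s is increasing.
The nearest critical point in that direction is s = 3, where psi'' = 144 > 0 (a local minimum). The iterate converges there.

3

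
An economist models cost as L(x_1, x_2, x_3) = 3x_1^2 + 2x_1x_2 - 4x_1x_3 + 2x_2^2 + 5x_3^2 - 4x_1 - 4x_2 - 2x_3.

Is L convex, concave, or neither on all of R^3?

convex

L is quadratic, so its Hessian is the constant matrix H = [[6, 2, -4], [2, 4, 0], [-4, 0, 10]].
Leading principal minors: 6, 20, 136.
All positive ⇒ H ≻ 0 ⇒ convex.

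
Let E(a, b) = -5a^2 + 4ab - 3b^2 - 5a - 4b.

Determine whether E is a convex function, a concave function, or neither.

concave

E is quadratic, so its Hessian is the constant matrix H = [[-10, 4], [4, -6]].
det(H) = 44, tr(H) = -16.
det(H) > 0 and tr(H) < 0, so H is negative definite everywhere: concave.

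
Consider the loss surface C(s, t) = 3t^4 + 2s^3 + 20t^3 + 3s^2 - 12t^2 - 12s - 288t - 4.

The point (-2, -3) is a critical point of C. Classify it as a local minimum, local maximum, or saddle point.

The mixed partial ∂²C/∂s∂t is 0, so the Hessian at any point is diag(C_ss, C_tt) = diag(6(2s + 1), 12(3t^2 + 10t - 2)).
At (-2, -3): H = diag(-18, -60).
Both eigenvalues are negative, so H is negative definite: a local maximum.

local maximum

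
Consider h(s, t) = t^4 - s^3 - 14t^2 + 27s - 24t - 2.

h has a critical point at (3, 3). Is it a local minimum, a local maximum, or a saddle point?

The mixed partial ∂²h/∂s∂t is 0, so the Hessian at any point is diag(h_ss, h_tt) = diag(-6s, 4(3t^2 - 7)).
At (3, 3): H = diag(-18, 80).
The eigenvalues have opposite signs, so H is indefinite: a saddle point.

saddle point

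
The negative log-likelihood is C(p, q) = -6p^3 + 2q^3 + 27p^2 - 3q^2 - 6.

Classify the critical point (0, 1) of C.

The mixed partial ∂²C/∂p∂q is 0, so the Hessian at any point is diag(C_pp, C_qq) = diag(18(-2p + 3), 6(2q - 1)).
At (0, 1): H = diag(54, 6).
Both eigenvalues are positive, so H is positive definite: a local minimum.

local minimum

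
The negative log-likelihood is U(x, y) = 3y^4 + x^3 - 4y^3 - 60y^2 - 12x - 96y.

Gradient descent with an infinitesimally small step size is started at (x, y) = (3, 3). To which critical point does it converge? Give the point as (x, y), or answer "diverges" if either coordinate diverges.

U is separable, so gradient descent decouples: x follows -∂U/∂x, y follows -∂U/∂y.
∂U/∂x = 3(x - 2)(x + 2); at x=3 this is 15, so x decreases.
∂U/∂y = 12(y - 4)(y + 1)(y + 2); at y=3 this is -240, so y increases.
x converges to its nearest critical value 2 (a local min of the x-part); y converges to 4. The iterate converges to (2, 4).

(2, 4)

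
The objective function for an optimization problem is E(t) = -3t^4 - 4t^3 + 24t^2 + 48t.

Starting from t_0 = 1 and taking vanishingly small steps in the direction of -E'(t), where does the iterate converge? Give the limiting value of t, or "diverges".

E'(t) = -12(t - 2)(t + 1)(t + 2), so E'(1) = 72.
Gradient descent moves in the -E' direction, i.e. t is decreasing.
The nearest critical point in that direction is t = -1, where E'' = 36 > 0 (a local minimum). The iterate converges there.

-1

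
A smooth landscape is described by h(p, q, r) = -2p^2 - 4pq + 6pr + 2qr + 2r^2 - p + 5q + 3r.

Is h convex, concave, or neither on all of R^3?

neither

h is quadratic, so its Hessian is the constant matrix H = [[-4, -4, 6], [-4, 0, 2], [6, 2, 4]].
Leading principal minors: -4, -16, -144.
Neither pattern holds ⇒ H is indefinite ⇒ neither convex nor concave.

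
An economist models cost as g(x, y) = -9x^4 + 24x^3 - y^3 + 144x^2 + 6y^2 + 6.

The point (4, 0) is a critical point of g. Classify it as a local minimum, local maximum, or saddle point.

saddle point

The mixed partial ∂²g/∂x∂y is 0, so the Hessian at any point is diag(g_xx, g_yy) = diag(36(-3x^2 + 4x + 8), 6(-y + 2)).
At (4, 0): H = diag(-864, 12).
The eigenvalues have opposite signs, so H is indefinite: a saddle point.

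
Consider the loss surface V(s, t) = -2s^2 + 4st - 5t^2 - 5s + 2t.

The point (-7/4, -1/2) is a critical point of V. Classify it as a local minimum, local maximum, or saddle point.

local maximum

The Hessian of V is constant: H = [[-4, 4], [4, -10]].
det(H) = (-4)·(-10) − 4² = 24.
det(H) > 0 and tr(H) = -14 < 0, so H is negative definite and the point is a local maximum.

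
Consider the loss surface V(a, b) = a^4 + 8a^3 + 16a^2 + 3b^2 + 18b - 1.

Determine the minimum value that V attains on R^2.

-28

V(a,b) separates as P(a) + Q(b) − 1, so its minimum is min P + min Q − 1.
P'(a) = 4a(a + 2)(a + 4) vanishes at a ∈ {-4, -2, 0}; Q'(b) = 6b + 18 vanishes at b ∈ {-3}.
Local minima of P (where P''>0): P(-4)=0, P(0)=0. Local minima of Q: Q(-3)=-27.
So the global minimum of V is P(-4) + Q(-3) − 1 = 0 − 27 − 1 = -28, attained at (-4, -3).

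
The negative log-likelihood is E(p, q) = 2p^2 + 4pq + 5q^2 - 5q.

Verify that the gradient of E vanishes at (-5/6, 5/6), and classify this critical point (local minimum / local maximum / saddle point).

∇E = (4p + 4q, 4p + 10q - 5); substituting (-5/6, 5/6) gives ∇E = (0, 0), so (-5/6, 5/6) is indeed a critical point.
The Hessian of E is constant: H = [[4, 4], [4, 10]].
det(H) = 4·10 − 4² = 24.
det(H) > 0 and tr(H) = 14 > 0, so H is positive definite and the point is a local minimum.

local minimum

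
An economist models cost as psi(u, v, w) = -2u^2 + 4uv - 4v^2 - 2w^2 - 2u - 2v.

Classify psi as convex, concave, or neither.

psi is quadratic, so its Hessian is the constant matrix H = [[-4, 4, 0], [4, -8, 0], [0, 0, -4]].
Leading principal minors: -4, 16, -64.
Signs alternate −, +, − ⇒ H ≺ 0 ⇒ concave.

concave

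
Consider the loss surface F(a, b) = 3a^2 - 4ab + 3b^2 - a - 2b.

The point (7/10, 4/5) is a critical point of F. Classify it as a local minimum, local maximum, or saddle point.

The Hessian of F is constant: H = [[6, -4], [-4, 6]].
det(H) = 6·6 − (-4)² = 20.
det(H) > 0 and tr(H) = 12 > 0, so H is positive definite and the point is a local minimum.

local minimum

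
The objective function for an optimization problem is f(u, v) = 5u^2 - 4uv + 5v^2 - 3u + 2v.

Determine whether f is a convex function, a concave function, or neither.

convex

f is quadratic, so its Hessian is the constant matrix H = [[10, -4], [-4, 10]].
det(H) = 84, tr(H) = 20.
det(H) > 0 and tr(H) > 0, so H is positive definite everywhere: convex.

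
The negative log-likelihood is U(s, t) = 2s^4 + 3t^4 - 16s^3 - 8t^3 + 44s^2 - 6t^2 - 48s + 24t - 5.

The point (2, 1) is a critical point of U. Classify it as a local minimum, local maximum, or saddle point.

The mixed partial ∂²U/∂s∂t is 0, so the Hessian at any point is diag(U_ss, U_tt) = diag(8(3s^2 - 12s + 11), 12(3t^2 - 4t - 1)).
At (2, 1): H = diag(-8, -24).
Both eigenvalues are negative, so H is negative definite: a local maximum.

local maximum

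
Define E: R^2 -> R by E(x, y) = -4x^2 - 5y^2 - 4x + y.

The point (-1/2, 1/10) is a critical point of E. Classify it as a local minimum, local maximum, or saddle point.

The Hessian of E is constant: H = [[-8, 0], [0, -10]].
det(H) = (-8)·(-10) − 0² = 80.
det(H) > 0 and tr(H) = -18 < 0, so H is negative definite and the point is a local maximum.

local maximum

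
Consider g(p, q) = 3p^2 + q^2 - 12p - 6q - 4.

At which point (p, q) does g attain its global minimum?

g(p,q) separates as A(p) + B(q) − 4, so its minimum is min A + min B − 4.
A'(p) = 6p - 12 vanishes at p ∈ {2}; B'(q) = 2q - 6 vanishes at q ∈ {3}.
Local minima of A (where A''>0): A(2)=-12. Local minima of B: B(3)=-9.
So the global minimum of g is A(2) + B(3) − 4 = -12 − 9 − 4 = -25, attained at (2, 3).

(2, 3)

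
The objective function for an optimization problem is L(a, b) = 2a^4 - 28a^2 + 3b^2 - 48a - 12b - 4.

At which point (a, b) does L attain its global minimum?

L(a,b) separates as P(a) + Q(b) − 4, so its minimum is min P + min Q − 4.
P'(a) = 8(a - 3)(a + 1)(a + 2) vanishes at a ∈ {-2, -1, 3}; Q'(b) = 6b - 12 vanishes at b ∈ {2}.
Local minima of P (where P''>0): P(-2)=16, P(3)=-234. Local minima of Q: Q(2)=-12.
So the global minimum of L is P(3) + Q(2) − 4 = -234 − 12 − 4 = -250, attained at (3, 2).

(3, 2)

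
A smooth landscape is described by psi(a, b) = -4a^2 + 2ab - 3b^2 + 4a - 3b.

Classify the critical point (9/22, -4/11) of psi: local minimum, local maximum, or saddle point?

local maximum

The Hessian of psi is constant: H = [[-8, 2], [2, -6]].
det(H) = (-8)·(-6) − 2² = 44.
det(H) > 0 and tr(H) = -14 < 0, so H is negative definite and the point is a local maximum.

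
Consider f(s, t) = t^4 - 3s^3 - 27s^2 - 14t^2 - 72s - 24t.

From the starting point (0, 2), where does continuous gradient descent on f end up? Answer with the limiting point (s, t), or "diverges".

diverges

f is separable, so gradient descent decouples: s follows -∂f/∂s, t follows -∂f/∂t.
∂f/∂s = -9(s + 2)(s + 4); at s=0 this is -72, so s increases.
∂f/∂t = 4(t - 3)(t + 1)(t + 2); at t=2 this is -48, so t increases.
The s-coordinate has no critical point in that direction and runs off to infinity.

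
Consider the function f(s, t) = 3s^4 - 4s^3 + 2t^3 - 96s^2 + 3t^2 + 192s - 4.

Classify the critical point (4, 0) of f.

local minimum

The mixed partial ∂²f/∂s∂t is 0, so the Hessian at any point is diag(f_ss, f_tt) = diag(12(3s^2 - 2s - 16), 6(2t + 1)).
At (4, 0): H = diag(288, 6).
Both eigenvalues are positive, so H is positive definite: a local minimum.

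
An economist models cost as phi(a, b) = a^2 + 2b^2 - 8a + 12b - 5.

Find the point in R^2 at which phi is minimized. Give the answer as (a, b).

phi(a,b) separates as P(a) + Q(b) − 5, so its minimum is min P + min Q − 5.
P'(a) = 2a - 8 vanishes at a ∈ {4}; Q'(b) = 4b + 12 vanishes at b ∈ {-3}.
Local minima of P (where P''>0): P(4)=-16. Local minima of Q: Q(-3)=-18.
So the global minimum of phi is P(4) + Q(-3) − 5 = -16 − 18 − 5 = -39, attained at (4, -3).

(4, -3)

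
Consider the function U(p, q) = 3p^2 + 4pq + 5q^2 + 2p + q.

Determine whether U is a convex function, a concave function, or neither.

convex

U is quadratic, so its Hessian is the constant matrix H = [[6, 4], [4, 10]].
det(H) = 44, tr(H) = 16.
det(H) > 0 and tr(H) > 0, so H is positive definite everywhere: convex.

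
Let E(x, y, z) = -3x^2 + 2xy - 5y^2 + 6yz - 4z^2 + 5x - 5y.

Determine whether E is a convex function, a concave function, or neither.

concave

E is quadratic, so its Hessian is the constant matrix H = [[-6, 2, 0], [2, -10, 6], [0, 6, -8]].
Leading principal minors: -6, 56, -232.
Signs alternate −, +, − ⇒ H ≺ 0 ⇒ concave.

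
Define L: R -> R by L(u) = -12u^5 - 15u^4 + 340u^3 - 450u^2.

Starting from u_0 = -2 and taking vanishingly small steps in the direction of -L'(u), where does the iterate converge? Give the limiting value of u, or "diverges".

-5

L'(u) = -60u(u - 3)(u - 1)(u + 5), so L'(-2) = 5400.
Gradient descent moves in the -L' direction, i.e. u is decreasing.
The nearest critical point in that direction is u = -5, where L'' = 14400 > 0 (a local minimum). The iterate converges there.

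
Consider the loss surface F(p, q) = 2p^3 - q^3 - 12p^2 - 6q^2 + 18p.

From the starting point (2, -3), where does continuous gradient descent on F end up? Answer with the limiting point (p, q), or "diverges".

(3, -4)

F is separable, so gradient descent decouples: p follows -∂F/∂p, q follows -∂F/∂q.
∂F/∂p = 6(p - 3)(p - 1); at p=2 this is -6, so p increases.
∂F/∂q = -3q(q + 4); at q=-3 this is 9, so q decreases.
p converges to its nearest critical value 3 (a local min of the p-part); q converges to -4. The iterate converges to (3, -4).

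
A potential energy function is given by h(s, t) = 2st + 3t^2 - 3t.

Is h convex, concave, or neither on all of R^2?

h is quadratic, so its Hessian is the constant matrix H = [[0, 2], [2, 6]].
det(H) = -4, tr(H) = 6.
det(H) < 0, so H is indefinite: neither convex nor concave.

neither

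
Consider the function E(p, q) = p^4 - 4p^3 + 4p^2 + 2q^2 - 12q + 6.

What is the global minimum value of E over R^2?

-12

E(p,q) separates as A(p) + B(q) + 6, so its minimum is min A + min B + 6.
A'(p) = 4p(p - 2)(p - 1) vanishes at p ∈ {0, 1, 2}; B'(q) = 4q - 12 vanishes at q ∈ {3}.
Local minima of A (where A''>0): A(0)=0, A(2)=0. Local minima of B: B(3)=-18.
So the global minimum of E is A(0) + B(3) + 6 = 0 − 18 + 6 = -12, attained at (0, 3).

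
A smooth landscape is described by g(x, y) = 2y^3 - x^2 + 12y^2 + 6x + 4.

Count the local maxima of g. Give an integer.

1

g separates as a function of x plus a function of y, so ∇g=0 decouples.
∂g/∂x = -2(x - 3) = 0 at x ∈ {3}; ∂g/∂y = 6y(y + 4) = 0 at y ∈ {-4, 0}.
The Hessian is diagonal: diag(g_xx, g_yy). Second derivatives: g_xx(3)=-2; g_yy(-4)=-24, g_yy(0)=24.
Local maxima occur where both diagonal entries negative: (3, -4). Count: 1.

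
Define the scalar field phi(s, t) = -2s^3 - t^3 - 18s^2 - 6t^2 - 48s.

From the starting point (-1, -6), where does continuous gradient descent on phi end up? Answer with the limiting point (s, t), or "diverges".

diverges

phi is separable, so gradient descent decouples: s follows -∂phi/∂s, t follows -∂phi/∂t.
∂phi/∂s = -6(s + 2)(s + 4); at s=-1 this is -18, so s increases.
∂phi/∂t = -3t(t + 4); at t=-6 this is -36, so t increases.
The s-coordinate has no critical point in that direction and runs off to infinity.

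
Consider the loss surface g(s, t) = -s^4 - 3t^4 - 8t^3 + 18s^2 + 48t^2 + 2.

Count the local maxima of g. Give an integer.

4

g separates as a function of s plus a function of t, so ∇g=0 decouples.
∂g/∂s = -4s(s - 3)(s + 3) = 0 at s ∈ {-3, 0, 3}; ∂g/∂t = -12t(t - 2)(t + 4) = 0 at t ∈ {-4, 0, 2}.
The Hessian is diagonal: diag(g_ss, g_tt). Second derivatives: g_ss(-3)=-72, g_ss(0)=36, g_ss(3)=-72; g_tt(-4)=-288, g_tt(0)=96, g_tt(2)=-144.
Local maxima occur where both diagonal entries negative: (-3, -4), (-3, 2), (3, -4), (3, 2). Count: 4.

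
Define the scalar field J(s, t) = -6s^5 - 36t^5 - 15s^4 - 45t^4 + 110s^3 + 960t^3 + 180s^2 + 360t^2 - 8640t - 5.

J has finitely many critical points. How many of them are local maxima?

4

J separates as a function of s plus a function of t, so ∇J=0 decouples.
∂J/∂s = -30s(s - 3)(s + 1)(s + 4) = 0 at s ∈ {-4, -1, 0, 3}; ∂J/∂t = -180(t - 3)(t - 2)(t + 2)(t + 4) = 0 at t ∈ {-4, -2, 2, 3}.
The Hessian is diagonal: diag(J_ss, J_tt). Second derivatives: J_ss(-4)=2520, J_ss(-1)=-360, J_ss(0)=360, J_ss(3)=-2520; J_tt(-4)=15120, J_tt(-2)=-7200, J_tt(2)=4320, J_tt(3)=-6300.
Local maxima occur where both diagonal entries negative: (-1, -2), (-1, 3), (3, -2), (3, 3). Count: 4.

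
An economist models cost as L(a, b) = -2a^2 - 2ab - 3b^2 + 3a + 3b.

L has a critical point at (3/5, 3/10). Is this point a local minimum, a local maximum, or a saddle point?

The Hessian of L is constant: H = [[-4, -2], [-2, -6]].
det(H) = (-4)·(-6) − (-2)² = 20.
det(H) > 0 and tr(H) = -10 < 0, so H is negative definite and the point is a local maximum.

local maximum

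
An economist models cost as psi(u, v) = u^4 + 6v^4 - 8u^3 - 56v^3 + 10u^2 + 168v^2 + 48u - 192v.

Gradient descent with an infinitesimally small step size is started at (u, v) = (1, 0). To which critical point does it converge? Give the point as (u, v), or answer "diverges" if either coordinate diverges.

(-1, 1)

psi is separable, so gradient descent decouples: u follows -∂psi/∂u, v follows -∂psi/∂v.
∂psi/∂u = 4(u - 4)(u - 3)(u + 1); at u=1 this is 48, so u decreases.
∂psi/∂v = 24(v - 4)(v - 2)(v - 1); at v=0 this is -192, so v increases.
u converges to its nearest critical value -1 (a local min of the u-part); v converges to 1. The iterate converges to (-1, 1).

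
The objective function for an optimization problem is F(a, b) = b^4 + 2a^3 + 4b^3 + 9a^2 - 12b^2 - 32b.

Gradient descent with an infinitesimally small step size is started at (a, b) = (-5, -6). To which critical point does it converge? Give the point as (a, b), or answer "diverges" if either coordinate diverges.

diverges

F is separable, so gradient descent decouples: a follows -∂F/∂a, b follows -∂F/∂b.
∂F/∂a = 6a(a + 3); at a=-5 this is 60, so a decreases.
∂F/∂b = 4(b - 2)(b + 1)(b + 4); at b=-6 this is -320, so b increases.
The a-coordinate has no critical point in that direction and runs off to infinity.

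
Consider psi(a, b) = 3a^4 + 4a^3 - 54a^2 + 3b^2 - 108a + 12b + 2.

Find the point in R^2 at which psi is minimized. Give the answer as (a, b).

psi(a,b) separates as P(a) + Q(b) + 2, so its minimum is min P + min Q + 2.
P'(a) = 12(a - 3)(a + 1)(a + 3) vanishes at a ∈ {-3, -1, 3}; Q'(b) = 6b + 12 vanishes at b ∈ {-2}.
Local minima of P (where P''>0): P(-3)=-27, P(3)=-459. Local minima of Q: Q(-2)=-12.
So the global minimum of psi is P(3) + Q(-2) + 2 = -459 − 12 + 2 = -469, attained at (3, -2).

(3, -2)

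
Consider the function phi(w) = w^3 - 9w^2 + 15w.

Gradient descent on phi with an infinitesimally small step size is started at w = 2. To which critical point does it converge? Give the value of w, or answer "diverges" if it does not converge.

5

phi'(w) = 3(w - 5)(w - 1), so phi'(2) = -9.
Gradient descent moves in the -phi' direction, i.e. w is increasing.
The nearest critical point in that direction is w = 5, where phi'' = 12 > 0 (a local minimum). The iterate converges there.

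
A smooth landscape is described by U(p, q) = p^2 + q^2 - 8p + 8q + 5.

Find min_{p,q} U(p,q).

U(p,q) separates as A(p) + B(q) + 5, so its minimum is min A + min B + 5.
A'(p) = 2p - 8 vanishes at p ∈ {4}; B'(q) = 2q + 8 vanishes at q ∈ {-4}.
Local minima of A (where A''>0): A(4)=-16. Local minima of B: B(-4)=-16.
So the global minimum of U is A(4) + B(-4) + 5 = -16 − 16 + 5 = -27, attained at (4, -4).

-27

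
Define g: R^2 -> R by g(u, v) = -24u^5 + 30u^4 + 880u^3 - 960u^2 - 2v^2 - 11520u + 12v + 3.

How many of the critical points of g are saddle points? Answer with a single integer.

g separates as a function of u plus a function of v, so ∇g=0 decouples.
∂g/∂u = -120(u - 4)(u - 3)(u + 2)(u + 4) = 0 at u ∈ {-4, -2, 3, 4}; ∂g/∂v = -4(v - 3) = 0 at v ∈ {3}.
The Hessian is diagonal: diag(g_uu, g_vv). Second derivatives: g_uu(-4)=13440, g_uu(-2)=-7200, g_uu(3)=4200, g_uu(4)=-5760; g_vv(3)=-4.
Saddle points occur where the two diagonal entries have opposite signs: (-4, 3), (3, 3). Count: 2.

2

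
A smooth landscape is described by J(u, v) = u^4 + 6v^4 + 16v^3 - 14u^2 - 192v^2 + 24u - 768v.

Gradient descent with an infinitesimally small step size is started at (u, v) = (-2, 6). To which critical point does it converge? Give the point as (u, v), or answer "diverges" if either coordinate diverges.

(-3, 4)

J is separable, so gradient descent decouples: u follows -∂J/∂u, v follows -∂J/∂v.
∂J/∂u = 4(u - 2)(u - 1)(u + 3); at u=-2 this is 48, so u decreases.
∂J/∂v = 24(v - 4)(v + 2)(v + 4); at v=6 this is 3840, so v decreases.
u converges to its nearest critical value -3 (a local min of the u-part); v converges to 4. The iterate converges to (-3, 4).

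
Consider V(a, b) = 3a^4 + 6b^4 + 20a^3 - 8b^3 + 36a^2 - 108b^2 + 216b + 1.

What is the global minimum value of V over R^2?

-917

V(a,b) separates as P(a) + Q(b) + 1, so its minimum is min P + min Q + 1.
P'(a) = 12a(a + 2)(a + 3) vanishes at a ∈ {-3, -2, 0}; Q'(b) = 24(b - 3)(b - 1)(b + 3) vanishes at b ∈ {-3, 1, 3}.
Local minima of P (where P''>0): P(-3)=27, P(0)=0. Local minima of Q: Q(-3)=-918, Q(3)=-54.
So the global minimum of V is P(0) + Q(-3) + 1 = 0 − 918 + 1 = -917, attained at (0, -3).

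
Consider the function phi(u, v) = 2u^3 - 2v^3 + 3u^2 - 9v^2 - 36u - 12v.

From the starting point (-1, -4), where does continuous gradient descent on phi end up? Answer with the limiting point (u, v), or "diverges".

(2, -2)

phi is separable, so gradient descent decouples: u follows -∂phi/∂u, v follows -∂phi/∂v.
∂phi/∂u = 6(u - 2)(u + 3); at u=-1 this is -36, so u increases.
∂phi/∂v = -6(v + 1)(v + 2); at v=-4 this is -36, so v increases.
u converges to its nearest critical value 2 (a local min of the u-part); v converges to -2. The iterate converges to (2, -2).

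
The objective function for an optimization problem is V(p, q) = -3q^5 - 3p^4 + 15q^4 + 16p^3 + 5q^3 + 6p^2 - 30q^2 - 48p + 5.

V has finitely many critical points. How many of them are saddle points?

V separates as a function of p plus a function of q, so ∇V=0 decouples.
∂V/∂p = -12(p - 4)(p - 1)(p + 1) = 0 at p ∈ {-1, 1, 4}; ∂V/∂q = -15q(q - 4)(q - 1)(q + 1) = 0 at q ∈ {-1, 0, 1, 4}.
The Hessian is diagonal: diag(V_pp, V_qq). Second derivatives: V_pp(-1)=-120, V_pp(1)=72, V_pp(4)=-180; V_qq(-1)=150, V_qq(0)=-60, V_qq(1)=90, V_qq(4)=-900.
Saddle points occur where the two diagonal entries have opposite signs: (-1, -1), (-1, 1), (1, 0), (1, 4), (4, -1), (4, 1). Count: 6.

6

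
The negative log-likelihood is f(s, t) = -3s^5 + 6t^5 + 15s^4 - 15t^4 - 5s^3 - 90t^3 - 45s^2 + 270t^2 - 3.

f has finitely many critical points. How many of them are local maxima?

f separates as a function of s plus a function of t, so ∇f=0 decouples.
∂f/∂s = -15s(s - 3)(s - 2)(s + 1) = 0 at s ∈ {-1, 0, 2, 3}; ∂f/∂t = 30t(t - 3)(t - 2)(t + 3) = 0 at t ∈ {-3, 0, 2, 3}.
The Hessian is diagonal: diag(f_ss, f_tt). Second derivatives: f_ss(-1)=180, f_ss(0)=-90, f_ss(2)=90, f_ss(3)=-180; f_tt(-3)=-2700, f_tt(0)=540, f_tt(2)=-300, f_tt(3)=540.
Local maxima occur where both diagonal entries negative: (0, -3), (0, 2), (3, -3), (3, 2). Count: 4.

4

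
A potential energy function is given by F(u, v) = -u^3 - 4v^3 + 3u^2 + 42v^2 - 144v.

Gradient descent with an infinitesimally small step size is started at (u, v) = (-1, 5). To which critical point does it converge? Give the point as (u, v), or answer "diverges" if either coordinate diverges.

F is separable, so gradient descent decouples: u follows -∂F/∂u, v follows -∂F/∂v.
∂F/∂u = -3u(u - 2); at u=-1 this is -9, so u increases.
∂F/∂v = -12(v - 4)(v - 3); at v=5 this is -24, so v increases.
The v-coordinate has no critical point in that direction and runs off to infinity.

diverges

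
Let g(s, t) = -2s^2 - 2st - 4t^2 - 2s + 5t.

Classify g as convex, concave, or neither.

g is quadratic, so its Hessian is the constant matrix H = [[-4, -2], [-2, -8]].
det(H) = 28, tr(H) = -12.
det(H) > 0 and tr(H) < 0, so H is negative definite everywhere: concave.

concave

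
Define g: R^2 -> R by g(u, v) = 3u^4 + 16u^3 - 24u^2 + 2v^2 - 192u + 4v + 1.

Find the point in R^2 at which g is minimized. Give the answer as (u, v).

g(u,v) separates as P(u) + Q(v) + 1, so its minimum is min P + min Q + 1.
P'(u) = 12(u - 2)(u + 2)(u + 4) vanishes at u ∈ {-4, -2, 2}; Q'(v) = 4v + 4 vanishes at v ∈ {-1}.
Local minima of P (where P''>0): P(-4)=128, P(2)=-304. Local minima of Q: Q(-1)=-2.
So the global minimum of g is P(2) + Q(-1) + 1 = -304 − 2 + 1 = -305, attained at (2, -1).

(2, -1)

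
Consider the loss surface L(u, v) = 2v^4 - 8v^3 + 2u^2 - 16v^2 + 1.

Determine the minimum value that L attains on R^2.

-255

L(u,v) separates as P(u) + Q(v) + 1, so its minimum is min P + min Q + 1.
P'(u) = 4u vanishes at u ∈ {0}; Q'(v) = 8v(v - 4)(v + 1) vanishes at v ∈ {-1, 0, 4}.
Local minima of P (where P''>0): P(0)=0. Local minima of Q: Q(-1)=-6, Q(4)=-256.
So the global minimum of L is P(0) + Q(4) + 1 = 0 − 256 + 1 = -255, attained at (0, 4).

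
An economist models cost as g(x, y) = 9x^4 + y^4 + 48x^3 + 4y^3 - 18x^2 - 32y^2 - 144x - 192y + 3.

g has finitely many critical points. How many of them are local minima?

g separates as a function of x plus a function of y, so ∇g=0 decouples.
∂g/∂x = 36(x - 1)(x + 1)(x + 4) = 0 at x ∈ {-4, -1, 1}; ∂g/∂y = 4(y - 4)(y + 3)(y + 4) = 0 at y ∈ {-4, -3, 4}.
The Hessian is diagonal: diag(g_xx, g_yy). Second derivatives: g_xx(-4)=540, g_xx(-1)=-216, g_xx(1)=360; g_yy(-4)=32, g_yy(-3)=-28, g_yy(4)=224.
Local minima occur where both diagonal entries positive: (-4, -4), (-4, 4), (1, -4), (1, 4). Count: 4.

4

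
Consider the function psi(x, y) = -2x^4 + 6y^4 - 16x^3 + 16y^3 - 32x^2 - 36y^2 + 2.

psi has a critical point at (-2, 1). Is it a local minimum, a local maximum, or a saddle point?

The mixed partial ∂²psi/∂x∂y is 0, so the Hessian at any point is diag(psi_xx, psi_yy) = diag(-8(3x^2 + 12x + 8), 24(3y^2 + 4y - 3)).
At (-2, 1): H = diag(32, 96).
Both eigenvalues are positive, so H is positive definite: a local minimum.

local minimum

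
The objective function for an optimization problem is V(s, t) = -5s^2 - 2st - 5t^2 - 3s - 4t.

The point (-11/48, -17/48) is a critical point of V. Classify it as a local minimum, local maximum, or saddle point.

The Hessian of V is constant: H = [[-10, -2], [-2, -10]].
det(H) = (-10)·(-10) − (-2)² = 96.
det(H) > 0 and tr(H) = -20 < 0, so H is negative definite and the point is a local maximum.

local maximum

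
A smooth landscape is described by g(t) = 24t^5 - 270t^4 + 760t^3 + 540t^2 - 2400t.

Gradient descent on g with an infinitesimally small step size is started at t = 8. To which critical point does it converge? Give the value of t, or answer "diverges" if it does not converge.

5

g'(t) = 120(t - 5)(t - 4)(t - 1)(t + 1), so g'(8) = 90720.
Gradient descent moves in the -g' direction, i.e. t is decreasing.
The nearest critical point in that direction is t = 5, where g'' = 2880 > 0 (a local minimum). The iterate converges there.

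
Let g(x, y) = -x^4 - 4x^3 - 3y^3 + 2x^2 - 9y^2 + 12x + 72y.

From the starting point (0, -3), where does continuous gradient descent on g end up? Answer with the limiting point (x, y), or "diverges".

(-1, -4)

g is separable, so gradient descent decouples: x follows -∂g/∂x, y follows -∂g/∂y.
∂g/∂x = -4(x - 1)(x + 1)(x + 3); at x=0 this is 12, so x decreases.
∂g/∂y = -9(y - 2)(y + 4); at y=-3 this is 45, so y decreases.
x converges to its nearest critical value -1 (a local min of the x-part); y converges to -4. The iterate converges to (-1, -4).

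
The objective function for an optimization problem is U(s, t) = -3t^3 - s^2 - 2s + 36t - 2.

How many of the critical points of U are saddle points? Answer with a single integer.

U separates as a function of s plus a function of t, so ∇U=0 decouples.
∂U/∂s = -2(s + 1) = 0 at s ∈ {-1}; ∂U/∂t = -9(t - 2)(t + 2) = 0 at t ∈ {-2, 2}.
The Hessian is diagonal: diag(U_ss, U_tt). Second derivatives: U_ss(-1)=-2; U_tt(-2)=36, U_tt(2)=-36.
Saddle points occur where the two diagonal entries have opposite signs: (-1, -2). Count: 1.

1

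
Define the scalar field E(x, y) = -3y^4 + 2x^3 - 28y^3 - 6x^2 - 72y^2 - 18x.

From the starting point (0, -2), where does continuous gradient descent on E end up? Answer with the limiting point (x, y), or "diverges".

(3, -3)

E is separable, so gradient descent decouples: x follows -∂E/∂x, y follows -∂E/∂y.
∂E/∂x = 6(x - 3)(x + 1); at x=0 this is -18, so x increases.
∂E/∂y = -12y(y + 3)(y + 4); at y=-2 this is 48, so y decreases.
x converges to its nearest critical value 3 (a local min of the x-part); y converges to -3. The iterate converges to (3, -3).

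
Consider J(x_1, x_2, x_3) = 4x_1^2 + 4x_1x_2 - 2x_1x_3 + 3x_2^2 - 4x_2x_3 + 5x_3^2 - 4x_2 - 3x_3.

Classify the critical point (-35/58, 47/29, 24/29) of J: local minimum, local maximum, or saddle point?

The Hessian is constant: H = [[8, 4, -2], [4, 6, -4], [-2, -4, 10]].
Leading principal minors: Δ₁ = 8, Δ₂ = 32, Δ₃ = 232.
All leading minors are positive, so H is positive definite: a local minimum.

local minimum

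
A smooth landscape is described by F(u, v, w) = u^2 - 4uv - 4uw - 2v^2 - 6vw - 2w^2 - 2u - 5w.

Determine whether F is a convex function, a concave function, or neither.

neither

F is quadratic, so its Hessian is the constant matrix H = [[2, -4, -4], [-4, -4, -6], [-4, -6, -4]].
Leading principal minors: 2, -24, -104.
Neither pattern holds ⇒ H is indefinite ⇒ neither convex nor concave.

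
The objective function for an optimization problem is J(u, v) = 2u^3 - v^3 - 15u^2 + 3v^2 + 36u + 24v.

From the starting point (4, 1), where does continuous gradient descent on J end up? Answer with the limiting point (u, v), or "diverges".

J is separable, so gradient descent decouples: u follows -∂J/∂u, v follows -∂J/∂v.
∂J/∂u = 6(u - 3)(u - 2); at u=4 this is 12, so u decreases.
∂J/∂v = -3(v - 4)(v + 2); at v=1 this is 27, so v decreases.
u converges to its nearest critical value 3 (a local min of the u-part); v converges to -2. The iterate converges to (3, -2).

(3, -2)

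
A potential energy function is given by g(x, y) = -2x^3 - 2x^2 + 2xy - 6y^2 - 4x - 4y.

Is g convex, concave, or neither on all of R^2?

neither

The term -2x^3 is cubic, so the Hessian is not constant.
∂²g/∂x² = -12x - 4, which takes both signs as x varies (negative for sufficiently large x). A diagonal entry of the Hessian changing sign means the Hessian is neither positive- nor negative-semidefinite on all of R^2.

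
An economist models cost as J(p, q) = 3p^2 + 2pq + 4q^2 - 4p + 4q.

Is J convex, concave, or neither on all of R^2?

convex

J is quadratic, so its Hessian is the constant matrix H = [[6, 2], [2, 8]].
det(H) = 44, tr(H) = 14.
det(H) > 0 and tr(H) > 0, so H is positive definite everywhere: convex.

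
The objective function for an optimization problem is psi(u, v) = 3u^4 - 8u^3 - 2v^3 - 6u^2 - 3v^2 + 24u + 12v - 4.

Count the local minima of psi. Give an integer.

psi separates as a function of u plus a function of v, so ∇psi=0 decouples.
∂psi/∂u = 12(u - 2)(u - 1)(u + 1) = 0 at u ∈ {-1, 1, 2}; ∂psi/∂v = -6(v - 1)(v + 2) = 0 at v ∈ {-2, 1}.
The Hessian is diagonal: diag(psi_uu, psi_vv). Second derivatives: psi_uu(-1)=72, psi_uu(1)=-24, psi_uu(2)=36; psi_vv(-2)=18, psi_vv(1)=-18.
Local minima occur where both diagonal entries positive: (-1, -2), (2, -2). Count: 2.

2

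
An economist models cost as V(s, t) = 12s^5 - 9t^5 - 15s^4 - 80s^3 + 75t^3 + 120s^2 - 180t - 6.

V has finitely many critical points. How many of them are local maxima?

4

V separates as a function of s plus a function of t, so ∇V=0 decouples.
∂V/∂s = 60s(s - 2)(s - 1)(s + 2) = 0 at s ∈ {-2, 0, 1, 2}; ∂V/∂t = -45(t - 2)(t - 1)(t + 1)(t + 2) = 0 at t ∈ {-2, -1, 1, 2}.
The Hessian is diagonal: diag(V_ss, V_tt). Second derivatives: V_ss(-2)=-1440, V_ss(0)=240, V_ss(1)=-180, V_ss(2)=480; V_tt(-2)=540, V_tt(-1)=-270, V_tt(1)=270, V_tt(2)=-540.
Local maxima occur where both diagonal entries negative: (-2, -1), (-2, 2), (1, -1), (1, 2). Count: 4.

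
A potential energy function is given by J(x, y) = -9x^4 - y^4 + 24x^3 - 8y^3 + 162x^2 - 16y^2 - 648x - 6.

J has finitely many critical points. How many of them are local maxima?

J separates as a function of x plus a function of y, so ∇J=0 decouples.
∂J/∂x = -36(x - 3)(x - 2)(x + 3) = 0 at x ∈ {-3, 2, 3}; ∂J/∂y = -4y(y + 2)(y + 4) = 0 at y ∈ {-4, -2, 0}.
The Hessian is diagonal: diag(J_xx, J_yy). Second derivatives: J_xx(-3)=-1080, J_xx(2)=180, J_xx(3)=-216; J_yy(-4)=-32, J_yy(-2)=16, J_yy(0)=-32.
Local maxima occur where both diagonal entries negative: (-3, -4), (-3, 0), (3, -4), (3, 0). Count: 4.

4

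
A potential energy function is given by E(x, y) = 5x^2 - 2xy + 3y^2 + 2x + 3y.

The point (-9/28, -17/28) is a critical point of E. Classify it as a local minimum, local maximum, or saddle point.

The Hessian of E is constant: H = [[10, -2], [-2, 6]].
det(H) = 10·6 − (-2)² = 56.
det(H) > 0 and tr(H) = 16 > 0, so H is positive definite and the point is a local minimum.

local minimum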